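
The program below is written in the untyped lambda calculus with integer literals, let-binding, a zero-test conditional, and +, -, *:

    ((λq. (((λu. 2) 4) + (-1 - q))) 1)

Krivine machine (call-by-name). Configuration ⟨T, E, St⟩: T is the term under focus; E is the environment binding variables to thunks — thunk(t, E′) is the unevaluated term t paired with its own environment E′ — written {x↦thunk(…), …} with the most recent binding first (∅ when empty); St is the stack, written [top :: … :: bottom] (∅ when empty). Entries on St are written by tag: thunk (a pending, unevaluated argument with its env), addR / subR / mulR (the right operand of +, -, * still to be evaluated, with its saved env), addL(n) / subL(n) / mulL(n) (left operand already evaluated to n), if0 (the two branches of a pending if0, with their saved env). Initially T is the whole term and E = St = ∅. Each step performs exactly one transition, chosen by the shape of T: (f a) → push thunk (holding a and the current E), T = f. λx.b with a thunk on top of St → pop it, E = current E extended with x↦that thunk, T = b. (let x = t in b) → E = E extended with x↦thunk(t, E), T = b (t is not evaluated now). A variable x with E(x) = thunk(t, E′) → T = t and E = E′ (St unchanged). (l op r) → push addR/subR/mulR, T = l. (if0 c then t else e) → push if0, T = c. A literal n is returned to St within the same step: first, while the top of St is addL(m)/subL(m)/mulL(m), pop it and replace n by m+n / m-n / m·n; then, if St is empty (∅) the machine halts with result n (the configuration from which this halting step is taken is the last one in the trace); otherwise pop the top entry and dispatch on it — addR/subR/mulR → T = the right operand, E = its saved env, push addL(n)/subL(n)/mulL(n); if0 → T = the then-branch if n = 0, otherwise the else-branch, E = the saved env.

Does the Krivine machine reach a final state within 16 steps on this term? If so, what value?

[0] [T=((λq. (((λu. 2) 4) + (-1 - q))) 1) | E=∅ | St=∅]
[1] [T=(λq. (((λu. 2) 4) + (-1 - q))) | E=∅ | St=[thunk]]
[2] [T=(((λu. 2) 4) + (-1 - q)) | E={q↦thunk(1, ∅)} | St=∅]
[3] [T=((λu. 2) 4) | E={q↦thunk(1, ∅)} | St=[addR]]
[4] [T=(λu. 2) | E={q↦thunk(1, ∅)} | St=[thunk :: addR]]
[5] [T=2 | E={u↦thunk(4, {q↦thunk(1, ∅)}), q↦thunk(1, ∅)} | St=[addR]]
[6] [T=(-1 - q) | E={q↦thunk(1, ∅)} | St=[addL(2)]]
[7] [T=-1 | E={q↦thunk(1, ∅)} | St=[subR :: addL(2)]]
[8] [T=q | E={q↦thunk(1, ∅)} | St=[subL(-1) :: addL(2)]]
[9] [T=1 | E=∅ | St=[subL(-1) :: addL(2)]]
→ final value 0

Answer: 0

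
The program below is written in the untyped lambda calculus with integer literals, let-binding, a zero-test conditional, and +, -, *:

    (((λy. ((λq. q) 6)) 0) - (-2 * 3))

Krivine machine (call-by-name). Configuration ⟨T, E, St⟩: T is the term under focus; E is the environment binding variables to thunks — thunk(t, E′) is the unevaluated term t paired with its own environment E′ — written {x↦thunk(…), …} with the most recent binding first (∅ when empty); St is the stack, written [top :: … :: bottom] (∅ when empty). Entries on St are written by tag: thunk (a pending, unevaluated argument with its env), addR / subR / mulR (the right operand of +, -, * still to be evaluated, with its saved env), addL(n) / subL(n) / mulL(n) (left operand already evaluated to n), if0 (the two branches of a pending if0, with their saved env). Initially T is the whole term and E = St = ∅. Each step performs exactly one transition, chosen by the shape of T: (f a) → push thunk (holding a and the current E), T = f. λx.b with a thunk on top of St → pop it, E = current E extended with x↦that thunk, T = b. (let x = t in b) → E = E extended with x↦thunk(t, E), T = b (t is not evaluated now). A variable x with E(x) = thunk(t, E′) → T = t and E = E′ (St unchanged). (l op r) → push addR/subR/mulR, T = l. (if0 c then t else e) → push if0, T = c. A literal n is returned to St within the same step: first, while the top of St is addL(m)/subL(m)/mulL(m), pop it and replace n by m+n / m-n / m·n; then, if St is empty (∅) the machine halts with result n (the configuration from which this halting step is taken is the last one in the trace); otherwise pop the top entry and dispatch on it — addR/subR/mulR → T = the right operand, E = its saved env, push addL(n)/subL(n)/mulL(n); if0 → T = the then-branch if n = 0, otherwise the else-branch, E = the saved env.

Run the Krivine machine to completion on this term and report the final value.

Answer: 12

Derivation:
0. ⟨T=(((λy. ((λq. q) 6)) 0) - (-2 * 3)); E=∅; St=∅⟩
1. ⟨T=((λy. ((λq. q) 6)) 0); E=∅; St=[subR]⟩
2. ⟨T=(λy. ((λq. q) 6)); E=∅; St=[thunk :: subR]⟩
3. ⟨T=((λq. q) 6); E={y↦thunk(0, ∅)}; St=[subR]⟩
4. ⟨T=(λq. q); E={y↦thunk(0, ∅)}; St=[thunk :: subR]⟩
5. ⟨T=q; E={q↦thunk(6, {y↦thunk(0, ∅)}), y↦thunk(0, ∅)}; St=[subR]⟩
6. ⟨T=6; E={y↦thunk(0, ∅)}; St=[subR]⟩
7. ⟨T=(-2 * 3); E=∅; St=[subL(6)]⟩
8. ⟨T=-2; E=∅; St=[mulR :: subL(6)]⟩
9. ⟨T=3; E=∅; St=[mulL(-2) :: subL(6)]⟩
→ final value 12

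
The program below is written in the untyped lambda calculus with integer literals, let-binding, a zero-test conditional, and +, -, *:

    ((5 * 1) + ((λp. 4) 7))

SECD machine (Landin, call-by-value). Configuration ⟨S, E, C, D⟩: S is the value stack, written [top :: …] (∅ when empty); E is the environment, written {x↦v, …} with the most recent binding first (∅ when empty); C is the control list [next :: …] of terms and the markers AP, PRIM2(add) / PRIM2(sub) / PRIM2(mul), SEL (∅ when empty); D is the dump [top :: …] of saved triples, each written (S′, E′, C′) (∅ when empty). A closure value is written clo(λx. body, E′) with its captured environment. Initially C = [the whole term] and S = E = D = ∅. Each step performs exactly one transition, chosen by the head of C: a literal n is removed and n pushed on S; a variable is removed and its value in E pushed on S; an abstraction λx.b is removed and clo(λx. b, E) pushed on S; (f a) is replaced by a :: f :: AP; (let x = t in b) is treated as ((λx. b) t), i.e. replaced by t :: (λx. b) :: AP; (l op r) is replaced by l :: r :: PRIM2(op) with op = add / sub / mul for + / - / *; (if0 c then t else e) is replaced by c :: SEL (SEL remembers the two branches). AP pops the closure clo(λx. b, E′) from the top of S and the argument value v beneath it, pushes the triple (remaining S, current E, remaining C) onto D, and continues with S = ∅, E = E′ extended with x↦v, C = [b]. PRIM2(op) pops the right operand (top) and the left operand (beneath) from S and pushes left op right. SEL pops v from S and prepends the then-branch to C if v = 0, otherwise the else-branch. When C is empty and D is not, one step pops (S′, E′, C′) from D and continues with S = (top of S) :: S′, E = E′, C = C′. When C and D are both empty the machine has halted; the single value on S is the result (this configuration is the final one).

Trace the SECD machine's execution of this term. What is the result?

Answer: 9

Derivation:
step 0: <S=∅, E=∅, C=[((5 * 1) + ((λp. 4) 7))], D=∅>
step 1: <S=∅, E=∅, C=[(5 * 1) :: ((λp. 4) 7) :: PRIM2(add)], D=∅>
step 2: <S=∅, E=∅, C=[5 :: 1 :: PRIM2(mul) :: ((λp. 4) 7) :: PRIM2(add)], D=∅>
step 3: <S=[5], E=∅, C=[1 :: PRIM2(mul) :: ((λp. 4) 7) :: PRIM2(add)], D=∅>
step 4: <S=[1 :: 5], E=∅, C=[PRIM2(mul) :: ((λp. 4) 7) :: PRIM2(add)], D=∅>
step 5: <S=[5], E=∅, C=[((λp. 4) 7) :: PRIM2(add)], D=∅>
step 6: <S=[5], E=∅, C=[7 :: (λp. 4) :: AP :: PRIM2(add)], D=∅>
step 7: <S=[7 :: 5], E=∅, C=[(λp. 4) :: AP :: PRIM2(add)], D=∅>
step 8: <S=[clo(λp. 4, ∅) :: 7 :: 5], E=∅, C=[AP :: PRIM2(add)], D=∅>
step 9: <S=∅, E={p↦7}, C=[4], D=[([5], ∅, [PRIM2(add)])]>
step 10: <S=[4], E={p↦7}, C=∅, D=[([5], ∅, [PRIM2(add)])]>
step 11: <S=[4 :: 5], E=∅, C=[PRIM2(add)], D=∅>
step 12: <S=[9], E=∅, C=∅, D=∅>
→ final value 9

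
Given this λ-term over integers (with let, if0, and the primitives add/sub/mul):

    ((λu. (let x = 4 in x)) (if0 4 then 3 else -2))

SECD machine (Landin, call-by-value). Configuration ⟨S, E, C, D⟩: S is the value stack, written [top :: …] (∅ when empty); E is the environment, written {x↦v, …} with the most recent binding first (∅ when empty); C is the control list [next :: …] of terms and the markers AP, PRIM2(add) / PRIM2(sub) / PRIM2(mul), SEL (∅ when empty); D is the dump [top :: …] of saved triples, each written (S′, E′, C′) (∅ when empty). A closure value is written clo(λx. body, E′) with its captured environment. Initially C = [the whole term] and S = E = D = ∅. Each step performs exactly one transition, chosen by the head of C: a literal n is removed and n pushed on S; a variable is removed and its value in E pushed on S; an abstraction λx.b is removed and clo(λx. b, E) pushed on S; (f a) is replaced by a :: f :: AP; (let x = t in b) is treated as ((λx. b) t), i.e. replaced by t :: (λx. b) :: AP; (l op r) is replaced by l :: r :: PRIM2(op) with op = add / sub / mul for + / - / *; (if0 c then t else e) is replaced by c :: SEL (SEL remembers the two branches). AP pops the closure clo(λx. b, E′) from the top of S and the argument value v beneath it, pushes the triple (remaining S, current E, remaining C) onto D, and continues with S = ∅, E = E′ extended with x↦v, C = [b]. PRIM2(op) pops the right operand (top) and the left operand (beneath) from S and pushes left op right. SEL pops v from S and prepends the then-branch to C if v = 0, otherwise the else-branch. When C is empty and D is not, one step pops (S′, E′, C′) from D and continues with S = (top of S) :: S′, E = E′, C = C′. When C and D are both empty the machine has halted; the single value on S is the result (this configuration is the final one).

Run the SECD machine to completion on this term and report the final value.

Answer: 4

Derivation:
t=0: ⟨S=∅; E=∅; C=[((λu. (let x = 4 in x)) (if0 4 then 3 else -2))]; D=∅⟩
t=1: ⟨S=∅; E=∅; C=[(if0 4 then 3 else -2) :: (λu. (let x = 4 in x)) :: AP]; D=∅⟩
t=2: ⟨S=∅; E=∅; C=[4 :: SEL :: (λu. (let x = 4 in x)) :: AP]; D=∅⟩
t=3: ⟨S=[4]; E=∅; C=[SEL :: (λu. (let x = 4 in x)) :: AP]; D=∅⟩
t=4: ⟨S=∅; E=∅; C=[-2 :: (λu. (let x = 4 in x)) :: AP]; D=∅⟩
t=5: ⟨S=[-2]; E=∅; C=[(λu. (let x = 4 in x)) :: AP]; D=∅⟩
t=6: ⟨S=[clo(λu. (let x = 4 in x), ∅) :: -2]; E=∅; C=[AP]; D=∅⟩
t=7: ⟨S=∅; E={u↦-2}; C=[(let x = 4 in x)]; D=[(∅, ∅, ∅)]⟩
t=8: ⟨S=∅; E={u↦-2}; C=[4 :: (λx. x) :: AP]; D=[(∅, ∅, ∅)]⟩
t=9: ⟨S=[4]; E={u↦-2}; C=[(λx. x) :: AP]; D=[(∅, ∅, ∅)]⟩
t=10: ⟨S=[clo(λx. x, {u↦-2}) :: 4]; E={u↦-2}; C=[AP]; D=[(∅, ∅, ∅)]⟩
t=11: ⟨S=∅; E={x↦4, u↦-2}; C=[x]; D=[(∅, {u↦-2}, ∅) :: (∅, ∅, ∅)]⟩
t=12: ⟨S=[4]; E={x↦4, u↦-2}; C=∅; D=[(∅, {u↦-2}, ∅) :: (∅, ∅, ∅)]⟩
t=13: ⟨S=[4]; E={u↦-2}; C=∅; D=[(∅, ∅, ∅)]⟩
t=14: ⟨S=[4]; E=∅; C=∅; D=∅⟩
→ final value 4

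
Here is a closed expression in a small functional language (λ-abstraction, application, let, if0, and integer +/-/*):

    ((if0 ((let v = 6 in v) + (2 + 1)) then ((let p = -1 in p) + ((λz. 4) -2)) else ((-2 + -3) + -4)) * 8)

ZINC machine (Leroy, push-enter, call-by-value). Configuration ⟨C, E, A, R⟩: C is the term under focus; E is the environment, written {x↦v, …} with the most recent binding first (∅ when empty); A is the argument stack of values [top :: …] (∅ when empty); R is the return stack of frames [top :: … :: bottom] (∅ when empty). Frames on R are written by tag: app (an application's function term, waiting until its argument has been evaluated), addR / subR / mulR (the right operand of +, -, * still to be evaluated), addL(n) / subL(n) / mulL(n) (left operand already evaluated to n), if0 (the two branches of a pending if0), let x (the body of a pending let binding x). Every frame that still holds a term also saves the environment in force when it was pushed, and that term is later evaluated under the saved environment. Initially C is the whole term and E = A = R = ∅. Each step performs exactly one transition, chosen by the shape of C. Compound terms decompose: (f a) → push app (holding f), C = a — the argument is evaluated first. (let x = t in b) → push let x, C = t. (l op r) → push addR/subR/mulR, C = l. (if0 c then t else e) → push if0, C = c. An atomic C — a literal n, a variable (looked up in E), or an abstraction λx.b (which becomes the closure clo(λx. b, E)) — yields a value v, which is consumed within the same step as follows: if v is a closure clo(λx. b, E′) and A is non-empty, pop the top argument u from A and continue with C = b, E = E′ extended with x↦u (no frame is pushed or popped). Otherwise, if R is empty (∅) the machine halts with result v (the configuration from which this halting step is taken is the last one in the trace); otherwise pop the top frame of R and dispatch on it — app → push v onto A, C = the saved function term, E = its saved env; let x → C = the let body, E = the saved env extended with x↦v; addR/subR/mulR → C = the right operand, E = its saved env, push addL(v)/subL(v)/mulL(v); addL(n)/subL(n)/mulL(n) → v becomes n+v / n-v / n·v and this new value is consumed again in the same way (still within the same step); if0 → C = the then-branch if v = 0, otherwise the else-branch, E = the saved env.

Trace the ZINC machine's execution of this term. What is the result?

step 0: <C=((if0 ((let v = 6 in v) + (2 + 1)) then ((let p = -1 in p) + ((λz. 4) -2)) else ((-2 + -3) + -4)) * 8), E=∅, A=∅, R=∅>
step 1: <C=(if0 ((let v = 6 in v) + (2 + 1)) then ((let p = -1 in p) + ((λz. 4) -2)) else ((-2 + -3) + -4)), E=∅, A=∅, R=[mulR]>
step 2: <C=((let v = 6 in v) + (2 + 1)), E=∅, A=∅, R=[if0 :: mulR]>
step 3: <C=(let v = 6 in v), E=∅, A=∅, R=[addR :: if0 :: mulR]>
step 4: <C=6, E=∅, A=∅, R=[let v :: addR :: if0 :: mulR]>
step 5: <C=v, E={v↦6}, A=∅, R=[addR :: if0 :: mulR]>
step 6: <C=(2 + 1), E=∅, A=∅, R=[addL(6) :: if0 :: mulR]>
step 7: <C=2, E=∅, A=∅, R=[addR :: addL(6) :: if0 :: mulR]>
step 8: <C=1, E=∅, A=∅, R=[addL(2) :: addL(6) :: if0 :: mulR]>
step 9: <C=((-2 + -3) + -4), E=∅, A=∅, R=[mulR]>
step 10: <C=(-2 + -3), E=∅, A=∅, R=[addR :: mulR]>
step 11: <C=-2, E=∅, A=∅, R=[addR :: addR :: mulR]>
step 12: <C=-3, E=∅, A=∅, R=[addL(-2) :: addR :: mulR]>
step 13: <C=-4, E=∅, A=∅, R=[addL(-5) :: mulR]>
step 14: <C=8, E=∅, A=∅, R=[mulL(-9)]>
→ final value -72

Answer: -72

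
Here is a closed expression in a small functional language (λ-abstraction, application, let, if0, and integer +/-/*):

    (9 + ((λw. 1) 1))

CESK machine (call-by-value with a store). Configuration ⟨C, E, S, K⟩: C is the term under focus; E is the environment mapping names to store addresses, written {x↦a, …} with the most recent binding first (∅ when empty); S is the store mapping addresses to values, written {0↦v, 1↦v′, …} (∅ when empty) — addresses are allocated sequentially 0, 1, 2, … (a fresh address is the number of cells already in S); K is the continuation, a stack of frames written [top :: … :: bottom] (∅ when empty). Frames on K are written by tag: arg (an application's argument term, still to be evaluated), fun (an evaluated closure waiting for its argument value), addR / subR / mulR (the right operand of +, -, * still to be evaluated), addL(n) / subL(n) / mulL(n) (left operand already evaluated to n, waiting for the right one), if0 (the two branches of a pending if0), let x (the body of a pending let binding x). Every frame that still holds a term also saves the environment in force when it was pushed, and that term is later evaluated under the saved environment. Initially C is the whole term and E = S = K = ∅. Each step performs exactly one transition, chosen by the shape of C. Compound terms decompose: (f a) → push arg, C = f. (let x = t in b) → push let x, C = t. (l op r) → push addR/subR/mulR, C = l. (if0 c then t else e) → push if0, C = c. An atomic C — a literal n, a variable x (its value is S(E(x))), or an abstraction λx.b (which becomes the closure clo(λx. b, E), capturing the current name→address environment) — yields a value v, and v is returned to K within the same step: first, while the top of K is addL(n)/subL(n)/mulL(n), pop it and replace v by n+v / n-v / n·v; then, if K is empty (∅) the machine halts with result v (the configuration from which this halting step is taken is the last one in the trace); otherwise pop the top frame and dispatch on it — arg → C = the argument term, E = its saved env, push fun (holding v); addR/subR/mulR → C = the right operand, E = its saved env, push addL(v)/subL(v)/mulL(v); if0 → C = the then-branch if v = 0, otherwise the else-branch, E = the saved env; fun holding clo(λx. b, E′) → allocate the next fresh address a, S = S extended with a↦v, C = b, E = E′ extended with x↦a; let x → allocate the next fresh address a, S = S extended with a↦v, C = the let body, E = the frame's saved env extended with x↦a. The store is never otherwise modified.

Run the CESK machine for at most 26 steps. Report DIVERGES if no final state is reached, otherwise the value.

Answer: 10

Execution trace:
t=0: ⟨C=(9 + ((λw. 1) 1)); E=∅; S=∅; K=∅⟩
t=1: ⟨C=9; E=∅; S=∅; K=[addR]⟩
t=2: ⟨C=((λw. 1) 1); E=∅; S=∅; K=[addL(9)]⟩
t=3: ⟨C=(λw. 1); E=∅; S=∅; K=[arg :: addL(9)]⟩
t=4: ⟨C=1; E=∅; S=∅; K=[fun :: addL(9)]⟩
t=5: ⟨C=1; E={w↦0}; S={0↦1}; K=[addL(9)]⟩
→ final value 10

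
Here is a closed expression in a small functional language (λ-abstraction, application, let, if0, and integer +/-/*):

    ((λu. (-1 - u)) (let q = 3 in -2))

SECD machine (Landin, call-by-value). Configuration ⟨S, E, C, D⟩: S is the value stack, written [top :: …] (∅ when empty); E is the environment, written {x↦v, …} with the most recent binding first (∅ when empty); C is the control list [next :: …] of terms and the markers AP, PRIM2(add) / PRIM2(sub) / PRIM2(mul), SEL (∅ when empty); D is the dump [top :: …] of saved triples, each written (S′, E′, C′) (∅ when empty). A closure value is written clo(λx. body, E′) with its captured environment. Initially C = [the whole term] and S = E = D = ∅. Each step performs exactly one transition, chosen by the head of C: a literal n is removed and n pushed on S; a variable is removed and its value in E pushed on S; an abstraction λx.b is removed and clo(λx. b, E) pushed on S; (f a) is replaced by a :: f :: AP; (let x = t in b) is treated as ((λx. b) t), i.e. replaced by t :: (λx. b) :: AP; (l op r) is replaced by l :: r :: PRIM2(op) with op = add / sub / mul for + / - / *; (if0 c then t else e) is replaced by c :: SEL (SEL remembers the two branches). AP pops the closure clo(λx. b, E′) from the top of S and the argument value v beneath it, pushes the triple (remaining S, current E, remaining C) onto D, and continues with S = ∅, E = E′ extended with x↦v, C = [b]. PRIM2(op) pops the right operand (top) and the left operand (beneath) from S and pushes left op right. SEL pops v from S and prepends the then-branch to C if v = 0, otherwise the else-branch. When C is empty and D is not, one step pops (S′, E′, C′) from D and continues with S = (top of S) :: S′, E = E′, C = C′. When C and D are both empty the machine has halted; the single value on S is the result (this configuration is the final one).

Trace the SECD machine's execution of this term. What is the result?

0. [S=∅ | E=∅ | C=[((λu. (-1 - u)) (let q = 3 in -2))] | D=∅]
1. [S=∅ | E=∅ | C=[(let q = 3 in -2) :: (λu. (-1 - u)) :: AP] | D=∅]
2. [S=∅ | E=∅ | C=[3 :: (λq. -2) :: AP :: (λu. (-1 - u)) :: AP] | D=∅]
3. [S=[3] | E=∅ | C=[(λq. -2) :: AP :: (λu. (-1 - u)) :: AP] | D=∅]
4. [S=[clo(λq. -2, ∅) :: 3] | E=∅ | C=[AP :: (λu. (-1 - u)) :: AP] | D=∅]
5. [S=∅ | E={q↦3} | C=[-2] | D=[(∅, ∅, [(λu. (-1 - u)) :: AP])]]
6. [S=[-2] | E={q↦3} | C=∅ | D=[(∅, ∅, [(λu. (-1 - u)) :: AP])]]
7. [S=[-2] | E=∅ | C=[(λu. (-1 - u)) :: AP] | D=∅]
8. [S=[clo(λu. (-1 - u), ∅) :: -2] | E=∅ | C=[AP] | D=∅]
9. [S=∅ | E={u↦-2} | C=[(-1 - u)] | D=[(∅, ∅, ∅)]]
10. [S=∅ | E={u↦-2} | C=[-1 :: u :: PRIM2(sub)] | D=[(∅, ∅, ∅)]]
11. [S=[-1] | E={u↦-2} | C=[u :: PRIM2(sub)] | D=[(∅, ∅, ∅)]]
12. [S=[-2 :: -1] | E={u↦-2} | C=[PRIM2(sub)] | D=[(∅, ∅, ∅)]]
13. [S=[1] | E={u↦-2} | C=∅ | D=[(∅, ∅, ∅)]]
14. [S=[1] | E=∅ | C=∅ | D=∅]
→ final value 1

Answer: 1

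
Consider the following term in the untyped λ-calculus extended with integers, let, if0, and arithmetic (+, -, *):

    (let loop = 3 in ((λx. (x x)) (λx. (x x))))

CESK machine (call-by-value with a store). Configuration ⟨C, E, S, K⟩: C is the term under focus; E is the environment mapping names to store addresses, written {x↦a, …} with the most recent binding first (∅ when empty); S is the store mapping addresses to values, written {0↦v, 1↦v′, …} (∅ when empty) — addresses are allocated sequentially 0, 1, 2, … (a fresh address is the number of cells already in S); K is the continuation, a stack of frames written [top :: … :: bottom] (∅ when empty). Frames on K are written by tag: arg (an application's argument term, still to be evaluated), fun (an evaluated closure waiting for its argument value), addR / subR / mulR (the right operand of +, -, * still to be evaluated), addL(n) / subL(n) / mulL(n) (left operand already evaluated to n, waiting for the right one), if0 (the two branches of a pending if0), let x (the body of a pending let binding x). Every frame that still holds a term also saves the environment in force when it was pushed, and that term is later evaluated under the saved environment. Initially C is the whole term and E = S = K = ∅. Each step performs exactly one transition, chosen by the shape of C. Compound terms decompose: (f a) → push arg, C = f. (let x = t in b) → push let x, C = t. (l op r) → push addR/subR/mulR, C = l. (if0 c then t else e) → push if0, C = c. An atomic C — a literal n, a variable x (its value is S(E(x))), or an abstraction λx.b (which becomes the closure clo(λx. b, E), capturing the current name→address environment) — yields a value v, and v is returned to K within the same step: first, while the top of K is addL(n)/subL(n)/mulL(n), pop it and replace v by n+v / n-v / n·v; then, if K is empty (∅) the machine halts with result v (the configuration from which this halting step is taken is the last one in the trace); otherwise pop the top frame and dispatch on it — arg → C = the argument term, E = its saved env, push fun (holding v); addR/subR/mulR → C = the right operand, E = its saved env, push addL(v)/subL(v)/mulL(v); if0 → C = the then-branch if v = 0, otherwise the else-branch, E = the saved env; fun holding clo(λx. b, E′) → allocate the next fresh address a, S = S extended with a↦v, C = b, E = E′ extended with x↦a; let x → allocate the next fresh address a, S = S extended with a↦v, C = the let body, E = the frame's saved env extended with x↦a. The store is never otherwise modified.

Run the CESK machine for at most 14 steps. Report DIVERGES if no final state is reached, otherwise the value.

t=0: ⟨C=(let loop = 3 in ((λx. (x x)) (λx. (x x)))); E=∅; S=∅; K=∅⟩
t=1: ⟨C=3; E=∅; S=∅; K=[let loop]⟩
t=2: ⟨C=((λx. (x x)) (λx. (x x))); E={loop↦0}; S={0↦3}; K=∅⟩
t=3: ⟨C=(λx. (x x)); E={loop↦0}; S={0↦3}; K=[arg]⟩
t=4: ⟨C=(λx. (x x)); E={loop↦0}; S={0↦3}; K=[fun]⟩
t=5: ⟨C=(x x); E={x↦1, loop↦0}; S={0↦3, 1↦clo(λx. (x x), {loop↦0})}; K=∅⟩
t=6: ⟨C=x; E={x↦1, loop↦0}; S={0↦3, 1↦clo(λx. (x x), {loop↦0})}; K=[arg]⟩
t=7: ⟨C=x; E={x↦1, loop↦0}; S={0↦3, 1↦clo(λx. (x x), {loop↦0})}; K=[fun]⟩
t=8: ⟨C=(x x); E={x↦2, loop↦0}; S={0↦3, 1↦clo(λx. (x x), {loop↦0}), 2↦clo(λx. (x x), {loop↦0})}; K=∅⟩
t=9: ⟨C=x; E={x↦2, loop↦0}; S={0↦3, 1↦clo(λx. (x x), {loop↦0}), 2↦clo(λx. (x x), {loop↦0})}; K=[arg]⟩
t=10: ⟨C=x; E={x↦2, loop↦0}; S={0↦3, 1↦clo(λx. (x x), {loop↦0}), 2↦clo(λx. (x x), {loop↦0})}; K=[fun]⟩
t=11: ⟨C=(x x); E={x↦3, loop↦0}; S={0↦3, 1↦clo(λx. (x x), {loop↦0}), 2↦clo(λx. (x x), {loop↦0}), 3↦clo(λx. (x x), {loop↦0})}; K=∅⟩
t=12: ⟨C=x; E={x↦3, loop↦0}; S={0↦3, 1↦clo(λx. (x x), {loop↦0}), 2↦clo(λx. (x x), {loop↦0}), 3↦clo(λx. (x x), {loop↦0})}; K=[arg]⟩
t=13: ⟨C=x; E={x↦3, loop↦0}; S={0↦3, 1↦clo(λx. (x x), {loop↦0}), 2↦clo(λx. (x x), {loop↦0}), 3↦clo(λx. (x x), {loop↦0})}; K=[fun]⟩
t=14: ⟨C=(x x); E={x↦4, loop↦0}; S={0↦3, 1↦clo(λx. (x x), {loop↦0}), 2↦clo(λx. (x x), {loop↦0}), 3↦clo(λx. (x x), {loop↦0}), 4↦clo(λx. (x x), {loop↦0})}; K=∅⟩
→ 14 transitions taken and the configuration is still not final: no result within 14 steps

Answer: DIVERGES (no final state within 14 steps)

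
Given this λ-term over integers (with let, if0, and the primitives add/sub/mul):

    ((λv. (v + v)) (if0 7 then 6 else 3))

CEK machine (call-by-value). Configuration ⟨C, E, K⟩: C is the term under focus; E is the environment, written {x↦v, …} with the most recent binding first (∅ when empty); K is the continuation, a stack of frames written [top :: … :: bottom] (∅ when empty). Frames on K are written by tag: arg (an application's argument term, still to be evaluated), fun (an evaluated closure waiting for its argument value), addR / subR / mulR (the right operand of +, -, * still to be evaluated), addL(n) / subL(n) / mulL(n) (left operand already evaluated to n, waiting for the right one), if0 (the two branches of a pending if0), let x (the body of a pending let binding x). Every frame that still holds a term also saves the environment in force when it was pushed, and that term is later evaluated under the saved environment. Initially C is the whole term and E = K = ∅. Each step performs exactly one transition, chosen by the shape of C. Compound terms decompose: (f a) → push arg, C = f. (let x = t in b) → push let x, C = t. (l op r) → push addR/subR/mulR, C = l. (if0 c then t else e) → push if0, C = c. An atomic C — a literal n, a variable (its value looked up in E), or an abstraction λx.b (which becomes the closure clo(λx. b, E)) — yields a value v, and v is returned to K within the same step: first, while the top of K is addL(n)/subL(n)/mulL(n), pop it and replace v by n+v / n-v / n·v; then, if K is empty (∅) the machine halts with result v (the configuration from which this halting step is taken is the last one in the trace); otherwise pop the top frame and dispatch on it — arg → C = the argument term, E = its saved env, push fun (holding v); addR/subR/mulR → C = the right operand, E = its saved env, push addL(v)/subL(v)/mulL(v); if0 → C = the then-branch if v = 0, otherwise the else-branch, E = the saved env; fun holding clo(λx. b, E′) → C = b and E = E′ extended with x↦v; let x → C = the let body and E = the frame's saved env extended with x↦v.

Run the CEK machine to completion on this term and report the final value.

Answer: 6

Derivation:
0. <C=((λv. (v + v)) (if0 7 then 6 else 3)), E=∅, K=∅>
1. <C=(λv. (v + v)), E=∅, K=[arg]>
2. <C=(if0 7 then 6 else 3), E=∅, K=[fun]>
3. <C=7, E=∅, K=[if0 :: fun]>
4. <C=3, E=∅, K=[fun]>
5. <C=(v + v), E={v↦3}, K=∅>
6. <C=v, E={v↦3}, K=[addR]>
7. <C=v, E={v↦3}, K=[addL(3)]>
→ final value 6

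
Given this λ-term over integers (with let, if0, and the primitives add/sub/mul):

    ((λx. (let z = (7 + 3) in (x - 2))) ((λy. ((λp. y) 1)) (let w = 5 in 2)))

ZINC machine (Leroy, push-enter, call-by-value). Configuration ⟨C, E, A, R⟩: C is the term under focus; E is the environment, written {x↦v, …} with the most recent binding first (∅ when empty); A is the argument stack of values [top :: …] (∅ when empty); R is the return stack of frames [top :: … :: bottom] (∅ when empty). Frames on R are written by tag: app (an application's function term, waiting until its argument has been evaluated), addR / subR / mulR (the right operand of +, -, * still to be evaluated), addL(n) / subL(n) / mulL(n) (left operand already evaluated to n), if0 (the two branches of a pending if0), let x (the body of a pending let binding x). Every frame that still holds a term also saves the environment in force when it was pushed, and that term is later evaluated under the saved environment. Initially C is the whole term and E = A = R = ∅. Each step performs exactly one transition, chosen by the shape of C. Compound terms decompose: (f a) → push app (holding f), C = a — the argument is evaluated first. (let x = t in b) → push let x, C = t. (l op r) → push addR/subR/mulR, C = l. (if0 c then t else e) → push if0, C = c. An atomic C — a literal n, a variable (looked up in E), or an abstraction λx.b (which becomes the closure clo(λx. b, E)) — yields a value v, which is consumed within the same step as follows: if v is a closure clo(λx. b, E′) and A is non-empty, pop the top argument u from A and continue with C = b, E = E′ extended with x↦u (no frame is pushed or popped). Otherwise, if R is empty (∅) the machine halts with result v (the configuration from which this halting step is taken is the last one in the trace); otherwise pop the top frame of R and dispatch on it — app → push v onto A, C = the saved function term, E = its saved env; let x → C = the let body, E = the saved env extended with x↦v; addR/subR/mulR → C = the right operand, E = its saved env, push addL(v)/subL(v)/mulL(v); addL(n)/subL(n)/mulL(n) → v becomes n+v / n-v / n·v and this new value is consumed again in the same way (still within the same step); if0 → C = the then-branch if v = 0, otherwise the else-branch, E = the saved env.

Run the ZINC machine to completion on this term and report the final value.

Answer: 0

Execution trace:
t=0: ⟨C=((λx. (let z = (7 + 3) in (x - 2))) ((λy. ((λp. y) 1)) (let w = 5 in 2))); E=∅; A=∅; R=∅⟩
t=1: ⟨C=((λy. ((λp. y) 1)) (let w = 5 in 2)); E=∅; A=∅; R=[app]⟩
t=2: ⟨C=(let w = 5 in 2); E=∅; A=∅; R=[app :: app]⟩
t=3: ⟨C=5; E=∅; A=∅; R=[let w :: app :: app]⟩
t=4: ⟨C=2; E={w↦5}; A=∅; R=[app :: app]⟩
t=5: ⟨C=(λy. ((λp. y) 1)); E=∅; A=[2]; R=[app]⟩
t=6: ⟨C=((λp. y) 1); E={y↦2}; A=∅; R=[app]⟩
t=7: ⟨C=1; E={y↦2}; A=∅; R=[app :: app]⟩
t=8: ⟨C=(λp. y); E={y↦2}; A=[1]; R=[app]⟩
t=9: ⟨C=y; E={p↦1, y↦2}; A=∅; R=[app]⟩
t=10: ⟨C=(λx. (let z = (7 + 3) in (x - 2))); E=∅; A=[2]; R=∅⟩
t=11: ⟨C=(let z = (7 + 3) in (x - 2)); E={x↦2}; A=∅; R=∅⟩
t=12: ⟨C=(7 + 3); E={x↦2}; A=∅; R=[let z]⟩
t=13: ⟨C=7; E={x↦2}; A=∅; R=[addR :: let z]⟩
t=14: ⟨C=3; E={x↦2}; A=∅; R=[addL(7) :: let z]⟩
t=15: ⟨C=(x - 2); E={z↦10, x↦2}; A=∅; R=∅⟩
t=16: ⟨C=x; E={z↦10, x↦2}; A=∅; R=[subR]⟩
t=17: ⟨C=2; E={z↦10, x↦2}; A=∅; R=[subL(2)]⟩
→ final value 0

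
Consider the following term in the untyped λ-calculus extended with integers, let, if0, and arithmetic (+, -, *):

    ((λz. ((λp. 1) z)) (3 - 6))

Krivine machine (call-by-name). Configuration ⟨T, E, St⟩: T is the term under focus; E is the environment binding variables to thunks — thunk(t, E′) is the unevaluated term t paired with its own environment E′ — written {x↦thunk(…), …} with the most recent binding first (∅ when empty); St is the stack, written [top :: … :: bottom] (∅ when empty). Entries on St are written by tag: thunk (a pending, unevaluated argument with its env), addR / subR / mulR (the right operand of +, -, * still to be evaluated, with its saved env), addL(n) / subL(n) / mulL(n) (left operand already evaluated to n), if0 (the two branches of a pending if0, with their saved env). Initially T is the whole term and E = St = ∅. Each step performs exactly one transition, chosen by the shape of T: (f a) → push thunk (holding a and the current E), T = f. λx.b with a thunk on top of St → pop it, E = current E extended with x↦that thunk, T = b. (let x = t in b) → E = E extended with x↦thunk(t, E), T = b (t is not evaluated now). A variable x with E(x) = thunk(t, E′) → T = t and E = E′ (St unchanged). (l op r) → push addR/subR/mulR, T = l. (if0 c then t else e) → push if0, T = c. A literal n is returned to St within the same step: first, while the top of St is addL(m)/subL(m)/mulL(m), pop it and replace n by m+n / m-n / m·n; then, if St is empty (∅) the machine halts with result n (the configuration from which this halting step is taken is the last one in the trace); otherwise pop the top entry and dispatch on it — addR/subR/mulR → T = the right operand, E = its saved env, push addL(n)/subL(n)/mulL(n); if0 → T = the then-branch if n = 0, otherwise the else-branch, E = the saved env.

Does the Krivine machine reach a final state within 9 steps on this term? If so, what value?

Answer: 1

Execution trace:
t=0: [T=((λz. ((λp. 1) z)) (3 - 6)) | E=∅ | St=∅]
t=1: [T=(λz. ((λp. 1) z)) | E=∅ | St=[thunk]]
t=2: [T=((λp. 1) z) | E={z↦thunk((3 - 6), ∅)} | St=∅]
t=3: [T=(λp. 1) | E={z↦thunk((3 - 6), ∅)} | St=[thunk]]
t=4: [T=1 | E={p↦thunk(z, {z↦thunk((3 - 6), ∅)}), z↦thunk((3 - 6), ∅)} | St=∅]
→ final value 1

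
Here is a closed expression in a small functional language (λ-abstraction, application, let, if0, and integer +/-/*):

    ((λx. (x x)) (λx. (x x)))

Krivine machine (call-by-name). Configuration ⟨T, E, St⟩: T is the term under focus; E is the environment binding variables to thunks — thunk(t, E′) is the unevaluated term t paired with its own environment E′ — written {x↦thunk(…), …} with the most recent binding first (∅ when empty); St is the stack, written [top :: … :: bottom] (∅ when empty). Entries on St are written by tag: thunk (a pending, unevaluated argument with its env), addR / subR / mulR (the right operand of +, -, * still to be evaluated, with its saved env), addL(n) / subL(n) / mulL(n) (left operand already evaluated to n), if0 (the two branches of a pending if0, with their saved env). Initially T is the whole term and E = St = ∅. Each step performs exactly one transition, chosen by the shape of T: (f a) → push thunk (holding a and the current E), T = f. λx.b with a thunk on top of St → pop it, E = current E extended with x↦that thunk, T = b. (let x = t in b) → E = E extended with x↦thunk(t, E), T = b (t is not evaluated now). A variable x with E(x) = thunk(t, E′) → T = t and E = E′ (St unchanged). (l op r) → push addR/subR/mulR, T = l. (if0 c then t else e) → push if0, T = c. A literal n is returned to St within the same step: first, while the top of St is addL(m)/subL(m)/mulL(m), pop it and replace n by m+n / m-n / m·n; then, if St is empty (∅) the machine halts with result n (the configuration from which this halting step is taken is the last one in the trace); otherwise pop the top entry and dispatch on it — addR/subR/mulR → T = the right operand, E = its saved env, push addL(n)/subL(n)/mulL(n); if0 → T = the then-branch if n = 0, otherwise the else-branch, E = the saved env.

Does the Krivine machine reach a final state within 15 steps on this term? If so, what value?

Answer: DIVERGES (no final state within 15 steps)

Machine steps:
[0] <T=((λx. (x x)) (λx. (x x))), E=∅, St=∅>
[1] <T=(λx. (x x)), E=∅, St=[thunk]>
[2] <T=(x x), E={x↦thunk((λx. (x x)), ∅)}, St=∅>
[3] <T=x, E={x↦thunk((λx. (x x)), ∅)}, St=[thunk]>
[4] <T=(λx. (x x)), E=∅, St=[thunk]>
[5] <T=(x x), E={x↦thunk(x, {x↦thunk((λx. (x x)), ∅)})}, St=∅>
[6] <T=x, E={x↦thunk(x, {x↦thunk((λx. (x x)), ∅)})}, St=[thunk]>
[7] <T=x, E={x↦thunk((λx. (x x)), ∅)}, St=[thunk]>
[8] <T=(λx. (x x)), E=∅, St=[thunk]>
[9] <T=(x x), E={x↦thunk(x, {x↦thunk(x, {x↦thunk((λx. (x x)), ∅)})})}, St=∅>
[10] <T=x, E={x↦thunk(x, {x↦thunk(x, {x↦thunk((λx. (x x)), ∅)})})}, St=[thunk]>
[11] <T=x, E={x↦thunk(x, {x↦thunk((λx. (x x)), ∅)})}, St=[thunk]>
[12] <T=x, E={x↦thunk((λx. (x x)), ∅)}, St=[thunk]>
[13] <T=(λx. (x x)), E=∅, St=[thunk]>
[14] <T=(x x), E={x↦thunk(x, {x↦thunk(x, {x↦thunk(x, {x↦thunk((λx. (x x)), ∅)})})})}, St=∅>
[15] <T=x, E={x↦thunk(x, {x↦thunk(x, {x↦thunk(x, {x↦thunk((λx. (x x)), ∅)})})})}, St=[thunk]>
→ 15 transitions taken and the configuration is still not final: no result within 15 steps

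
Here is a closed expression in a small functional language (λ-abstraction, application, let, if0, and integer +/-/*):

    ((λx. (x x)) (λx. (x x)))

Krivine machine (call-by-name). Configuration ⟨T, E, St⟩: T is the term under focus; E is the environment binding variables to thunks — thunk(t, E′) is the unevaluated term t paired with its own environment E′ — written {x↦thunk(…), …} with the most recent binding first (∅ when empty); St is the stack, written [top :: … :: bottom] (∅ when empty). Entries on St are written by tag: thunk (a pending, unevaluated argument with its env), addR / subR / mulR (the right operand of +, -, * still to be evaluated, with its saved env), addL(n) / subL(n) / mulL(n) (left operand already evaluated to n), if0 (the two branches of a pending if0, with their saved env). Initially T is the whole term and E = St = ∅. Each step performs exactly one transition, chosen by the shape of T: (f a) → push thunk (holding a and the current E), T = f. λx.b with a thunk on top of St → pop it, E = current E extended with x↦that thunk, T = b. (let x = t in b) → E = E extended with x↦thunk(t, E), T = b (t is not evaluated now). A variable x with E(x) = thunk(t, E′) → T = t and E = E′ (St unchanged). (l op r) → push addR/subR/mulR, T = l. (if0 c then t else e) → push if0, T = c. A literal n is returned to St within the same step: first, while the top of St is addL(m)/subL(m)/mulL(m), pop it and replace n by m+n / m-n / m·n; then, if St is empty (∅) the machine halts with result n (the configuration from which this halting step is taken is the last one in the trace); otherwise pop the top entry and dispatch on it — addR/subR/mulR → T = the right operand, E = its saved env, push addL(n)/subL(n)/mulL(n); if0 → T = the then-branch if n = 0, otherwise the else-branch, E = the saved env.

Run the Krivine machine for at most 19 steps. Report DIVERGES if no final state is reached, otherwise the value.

0. [T=((λx. (x x)) (λx. (x x))) | E=∅ | St=∅]
1. [T=(λx. (x x)) | E=∅ | St=[thunk]]
2. [T=(x x) | E={x↦thunk((λx. (x x)), ∅)} | St=∅]
3. [T=x | E={x↦thunk((λx. (x x)), ∅)} | St=[thunk]]
4. [T=(λx. (x x)) | E=∅ | St=[thunk]]
5. [T=(x x) | E={x↦thunk(x, {x↦thunk((λx. (x x)), ∅)})} | St=∅]
6. [T=x | E={x↦thunk(x, {x↦thunk((λx. (x x)), ∅)})} | St=[thunk]]
7. [T=x | E={x↦thunk((λx. (x x)), ∅)} | St=[thunk]]
8. [T=(λx. (x x)) | E=∅ | St=[thunk]]
9. [T=(x x) | E={x↦thunk(x, {x↦thunk(x, {x↦thunk((λx. (x x)), ∅)})})} | St=∅]
10. [T=x | E={x↦thunk(x, {x↦thunk(x, {x↦thunk((λx. (x x)), ∅)})})} | St=[thunk]]
11. [T=x | E={x↦thunk(x, {x↦thunk((λx. (x x)), ∅)})} | St=[thunk]]
12. [T=x | E={x↦thunk((λx. (x x)), ∅)} | St=[thunk]]
13. [T=(λx. (x x)) | E=∅ | St=[thunk]]
14. [T=(x x) | E={x↦thunk(x, {x↦thunk(x, {x↦thunk(x, {x↦thunk((λx. (x x)), ∅)})})})} | St=∅]
15. [T=x | E={x↦thunk(x, {x↦thunk(x, {x↦thunk(x, {x↦thunk((λx. (x x)), ∅)})})})} | St=[thunk]]
16. [T=x | E={x↦thunk(x, {x↦thunk(x, {x↦thunk((λx. (x x)), ∅)})})} | St=[thunk]]
17. [T=x | E={x↦thunk(x, {x↦thunk((λx. (x x)), ∅)})} | St=[thunk]]
18. [T=x | E={x↦thunk((λx. (x x)), ∅)} | St=[thunk]]
19. [T=(λx. (x x)) | E=∅ | St=[thunk]]
→ 19 transitions taken and the configuration is still not final: no result within 19 steps

Answer: DIVERGES (no final state within 19 steps)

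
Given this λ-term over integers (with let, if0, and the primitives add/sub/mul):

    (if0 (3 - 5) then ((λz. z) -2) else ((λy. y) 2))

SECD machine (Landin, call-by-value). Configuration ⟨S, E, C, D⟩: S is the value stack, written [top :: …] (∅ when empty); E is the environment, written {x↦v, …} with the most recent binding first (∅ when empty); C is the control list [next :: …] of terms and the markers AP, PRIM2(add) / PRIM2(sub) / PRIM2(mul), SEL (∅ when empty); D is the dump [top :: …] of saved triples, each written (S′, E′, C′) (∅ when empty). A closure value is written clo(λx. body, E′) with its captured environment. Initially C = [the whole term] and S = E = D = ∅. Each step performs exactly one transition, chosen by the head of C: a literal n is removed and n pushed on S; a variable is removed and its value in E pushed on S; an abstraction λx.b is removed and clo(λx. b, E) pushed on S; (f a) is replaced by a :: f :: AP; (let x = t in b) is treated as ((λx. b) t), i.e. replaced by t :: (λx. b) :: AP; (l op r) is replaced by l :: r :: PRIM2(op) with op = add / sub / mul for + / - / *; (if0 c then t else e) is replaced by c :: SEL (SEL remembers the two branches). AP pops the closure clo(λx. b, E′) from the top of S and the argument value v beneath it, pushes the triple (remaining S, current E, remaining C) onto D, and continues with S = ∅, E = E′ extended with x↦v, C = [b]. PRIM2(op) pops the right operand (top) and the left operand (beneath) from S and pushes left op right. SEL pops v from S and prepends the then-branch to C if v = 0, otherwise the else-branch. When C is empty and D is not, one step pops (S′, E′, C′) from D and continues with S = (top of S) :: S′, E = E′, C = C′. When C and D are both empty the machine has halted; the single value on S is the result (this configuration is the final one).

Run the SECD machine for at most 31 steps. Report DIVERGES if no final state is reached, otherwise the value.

Answer: 2

Machine steps:
[0] [S=∅ | E=∅ | C=[(if0 (3 - 5) then ((λz. z) -2) else ((λy. y) 2))] | D=∅]
[1] [S=∅ | E=∅ | C=[(3 - 5) :: SEL] | D=∅]
[2] [S=∅ | E=∅ | C=[3 :: 5 :: PRIM2(sub) :: SEL] | D=∅]
[3] [S=[3] | E=∅ | C=[5 :: PRIM2(sub) :: SEL] | D=∅]
[4] [S=[5 :: 3] | E=∅ | C=[PRIM2(sub) :: SEL] | D=∅]
[5] [S=[-2] | E=∅ | C=[SEL] | D=∅]
[6] [S=∅ | E=∅ | C=[((λy. y) 2)] | D=∅]
[7] [S=∅ | E=∅ | C=[2 :: (λy. y) :: AP] | D=∅]
[8] [S=[2] | E=∅ | C=[(λy. y) :: AP] | D=∅]
[9] [S=[clo(λy. y, ∅) :: 2] | E=∅ | C=[AP] | D=∅]
[10] [S=∅ | E={y↦2} | C=[y] | D=[(∅, ∅, ∅)]]
[11] [S=[2] | E={y↦2} | C=∅ | D=[(∅, ∅, ∅)]]
[12] [S=[2] | E=∅ | C=∅ | D=∅]
→ final value 2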